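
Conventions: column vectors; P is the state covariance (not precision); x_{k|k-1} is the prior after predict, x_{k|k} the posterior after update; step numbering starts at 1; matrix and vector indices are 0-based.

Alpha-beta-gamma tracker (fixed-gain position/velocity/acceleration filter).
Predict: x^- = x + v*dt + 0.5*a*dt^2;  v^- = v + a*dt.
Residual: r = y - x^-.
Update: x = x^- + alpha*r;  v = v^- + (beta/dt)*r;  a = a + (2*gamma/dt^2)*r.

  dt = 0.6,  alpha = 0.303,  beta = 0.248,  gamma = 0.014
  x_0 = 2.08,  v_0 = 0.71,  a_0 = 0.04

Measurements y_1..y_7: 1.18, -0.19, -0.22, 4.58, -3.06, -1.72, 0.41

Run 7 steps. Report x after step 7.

step 1: x_pred=2.5132  r=-1.3332  x^+=2.1092  v^+=0.1829  a^+=-0.0637
step 2: x_pred=2.2075  r=-2.3975  x^+=1.4811  v^+=-0.8463  a^+=-0.2502
step 3: x_pred=0.9283  r=-1.1483  x^+=0.5804  v^+=-1.4710  a^+=-0.3395
step 4: x_pred=-0.3633  r=4.9433  x^+=1.1345  v^+=0.3686  a^+=0.0450
step 5: x_pred=1.3637  r=-4.4237  x^+=0.0233  v^+=-1.4329  a^+=-0.2991
step 6: x_pred=-0.8902  r=-0.8298  x^+=-1.1417  v^+=-1.9553  a^+=-0.3636
step 7: x_pred=-2.3803  r=2.7903  x^+=-1.5348  v^+=-1.0202  a^+=-0.1466

x_post = -1.5348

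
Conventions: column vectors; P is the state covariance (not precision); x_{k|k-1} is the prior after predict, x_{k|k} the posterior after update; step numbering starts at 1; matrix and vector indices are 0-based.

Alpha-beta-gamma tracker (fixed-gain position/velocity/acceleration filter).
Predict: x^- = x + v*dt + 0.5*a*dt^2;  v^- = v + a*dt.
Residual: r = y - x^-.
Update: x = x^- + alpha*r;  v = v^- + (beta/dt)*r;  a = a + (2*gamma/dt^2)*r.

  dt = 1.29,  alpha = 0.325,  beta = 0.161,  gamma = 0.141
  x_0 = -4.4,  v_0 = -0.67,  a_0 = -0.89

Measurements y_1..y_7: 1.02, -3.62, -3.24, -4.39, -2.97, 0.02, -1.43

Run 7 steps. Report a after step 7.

step 1: x_pred=-6.0048  r=7.0248  x^+=-3.7218  v^+=-0.9414  a^+=0.3004
step 2: x_pred=-4.6861  r=1.0661  x^+=-4.3396  v^+=-0.4207  a^+=0.4811
step 3: x_pred=-4.4821  r=1.2421  x^+=-4.0784  v^+=0.3549  a^+=0.6916
step 4: x_pred=-3.0452  r=-1.3448  x^+=-3.4822  v^+=1.0792  a^+=0.4637
step 5: x_pred=-1.7042  r=-1.2658  x^+=-2.1156  v^+=1.5194  a^+=0.2492
step 6: x_pred=0.0517  r=-0.0317  x^+=0.0414  v^+=1.8369  a^+=0.2438
step 7: x_pred=2.6139  r=-4.0439  x^+=1.2996  v^+=1.6467  a^+=-0.4415

a_post = -0.4415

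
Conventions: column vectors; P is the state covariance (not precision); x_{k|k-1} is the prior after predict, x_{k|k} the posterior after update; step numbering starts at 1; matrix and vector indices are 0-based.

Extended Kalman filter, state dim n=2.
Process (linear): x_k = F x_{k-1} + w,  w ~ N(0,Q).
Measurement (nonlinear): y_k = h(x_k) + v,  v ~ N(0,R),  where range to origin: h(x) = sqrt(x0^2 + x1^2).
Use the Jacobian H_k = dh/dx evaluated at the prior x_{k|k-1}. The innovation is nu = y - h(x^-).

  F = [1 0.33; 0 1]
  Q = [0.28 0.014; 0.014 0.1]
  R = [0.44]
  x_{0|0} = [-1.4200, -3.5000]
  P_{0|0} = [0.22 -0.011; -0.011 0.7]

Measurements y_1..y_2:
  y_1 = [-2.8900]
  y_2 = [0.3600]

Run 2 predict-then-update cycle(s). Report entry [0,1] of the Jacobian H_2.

step 1: x^-=[-2.5750, -3.5000]  P^-=[0.5690 0.2340; 0.2340 0.8000]  H_jac=[-0.5926 -0.8055]  S=[1.3823]  K=[-0.3803; -0.5665]  nu=[-7.2352]  x^+=[0.1765, 0.5988]  P^+=[0.3691 -0.0638; -0.0638 0.3564]
step 2: x^-=[0.3741, 0.5988]  P^-=[0.6458 0.0678; 0.0678 0.4564]  H_jac=[0.5298 0.8481]  S=[1.0105]  K=[0.3955; 0.4186]  nu=[-0.3460]  x^+=[0.2372, 0.4539]  P^+=[0.4877 -0.0995; -0.0995 0.2793]

H_jac[0,1] = 0.8481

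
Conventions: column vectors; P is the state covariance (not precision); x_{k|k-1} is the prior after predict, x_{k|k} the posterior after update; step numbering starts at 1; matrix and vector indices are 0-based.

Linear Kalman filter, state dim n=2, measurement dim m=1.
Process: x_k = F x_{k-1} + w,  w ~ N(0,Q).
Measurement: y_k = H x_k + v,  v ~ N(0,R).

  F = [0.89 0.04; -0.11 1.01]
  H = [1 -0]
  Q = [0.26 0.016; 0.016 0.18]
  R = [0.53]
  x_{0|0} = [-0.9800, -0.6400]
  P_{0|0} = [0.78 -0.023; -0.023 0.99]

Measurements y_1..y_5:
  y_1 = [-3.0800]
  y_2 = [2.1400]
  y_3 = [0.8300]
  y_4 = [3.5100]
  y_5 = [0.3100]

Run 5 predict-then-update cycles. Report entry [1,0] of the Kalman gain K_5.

step 1: x^-=[-0.8978, -0.5386]  P^-=[0.8778 -0.0409; -0.0409 1.2044]  S=[1.4078]  K=[0.6235; -0.0291]  nu=[-2.1822]  x^+=[-2.2584, -0.4751]  P^+=[0.3305 -0.0154; -0.0154 1.2033]
step 2: x^-=[-2.0290, -0.2315]  P^-=[0.5226 0.0185; 0.0185 1.4149]  S=[1.0526]  K=[0.4965; 0.0175]  nu=[4.1690]  x^+=[0.0408, -0.1583]  P^+=[0.2631 0.0093; 0.0093 1.4145]
step 3: x^-=[0.0300, -0.1644]  P^-=[0.4714 0.0557; 0.0557 1.6241]  S=[1.0014]  K=[0.4707; 0.0556]  nu=[0.8000]  x^+=[0.4066, -0.1199]  P^+=[0.2495 0.0295; 0.0295 1.6210]
step 4: x^-=[0.3571, -0.1658]  P^-=[0.4623 0.0834; 0.0834 1.8300]  S=[0.9923]  K=[0.4659; 0.0841]  nu=[3.1529]  x^+=[1.8260, 0.0993]  P^+=[0.2469 0.0446; 0.0446 1.8230]
step 5: x^-=[1.6291, -0.1005]  P^-=[0.4617 0.1053; 0.1053 2.0328]  S=[0.9917]  K=[0.4656; 0.1062]  nu=[-1.3191]  x^+=[1.0150, -0.2407]  P^+=[0.2467 0.0563; 0.0563 2.0216]

K[1,0] = 0.1062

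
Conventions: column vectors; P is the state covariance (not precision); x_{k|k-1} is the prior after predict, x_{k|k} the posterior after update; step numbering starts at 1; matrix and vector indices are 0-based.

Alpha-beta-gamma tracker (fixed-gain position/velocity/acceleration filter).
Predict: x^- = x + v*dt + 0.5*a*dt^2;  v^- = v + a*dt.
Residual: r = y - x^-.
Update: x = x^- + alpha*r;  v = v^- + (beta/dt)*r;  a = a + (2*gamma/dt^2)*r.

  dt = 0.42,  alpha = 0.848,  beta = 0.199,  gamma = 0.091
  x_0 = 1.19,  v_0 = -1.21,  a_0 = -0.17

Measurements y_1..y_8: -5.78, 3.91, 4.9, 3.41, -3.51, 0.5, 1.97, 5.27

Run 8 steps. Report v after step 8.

step 1: x_pred=0.6668  r=-6.4468  x^+=-4.8001  v^+=-4.3360  a^+=-6.8215
step 2: x_pred=-7.2228  r=11.1328  x^+=2.2178  v^+=-1.9261  a^+=4.6648
step 3: x_pred=1.8203  r=3.0797  x^+=4.4319  v^+=1.4923  a^+=7.8423
step 4: x_pred=5.7503  r=-2.3403  x^+=3.7657  v^+=3.6772  a^+=5.4277
step 5: x_pred=5.7889  r=-9.2989  x^+=-2.0966  v^+=1.5509  a^+=-4.1664
step 6: x_pred=-1.8127  r=2.3127  x^+=0.1485  v^+=0.8968  a^+=-1.7803
step 7: x_pred=0.3681  r=1.6019  x^+=1.7265  v^+=0.9080  a^+=-0.1276
step 8: x_pred=2.0966  r=3.1734  x^+=4.7876  v^+=2.3580  a^+=3.1465

v_post = 2.3580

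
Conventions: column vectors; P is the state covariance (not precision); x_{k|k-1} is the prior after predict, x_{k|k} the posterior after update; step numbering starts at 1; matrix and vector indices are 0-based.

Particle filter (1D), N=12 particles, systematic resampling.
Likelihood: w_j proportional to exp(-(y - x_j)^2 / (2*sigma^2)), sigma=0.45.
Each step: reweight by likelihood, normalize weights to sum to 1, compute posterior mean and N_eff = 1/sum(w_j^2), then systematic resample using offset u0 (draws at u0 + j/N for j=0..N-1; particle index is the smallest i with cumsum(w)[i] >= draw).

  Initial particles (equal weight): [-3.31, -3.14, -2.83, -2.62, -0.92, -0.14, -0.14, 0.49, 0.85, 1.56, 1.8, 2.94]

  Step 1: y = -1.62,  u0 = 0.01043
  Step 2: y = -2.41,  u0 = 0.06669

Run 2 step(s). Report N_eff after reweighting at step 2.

N_eff = 4.0125

step 1: w=[0.0020, 0.0079, 0.0636, 0.2001, 0.7051, 0.0106, 0.0106, 0.0000, 0.0000, 0.0000, 0.0000, 0.0000]  mean=-1.3876  Neff=1.8466  idx=[2, 3, 3, 3, 4, 4, 4, 4, 4, 4, 4, 4]
step 2: w=[0.1919, 0.2661, 0.2661, 0.2661, 0.0012, 0.0012, 0.0012, 0.0012, 0.0012, 0.0012, 0.0012, 0.0012]  mean=-2.6435  Neff=4.0125  idx=[0, 0, 1, 1, 1, 2, 2, 2, 3, 3, 3, 3]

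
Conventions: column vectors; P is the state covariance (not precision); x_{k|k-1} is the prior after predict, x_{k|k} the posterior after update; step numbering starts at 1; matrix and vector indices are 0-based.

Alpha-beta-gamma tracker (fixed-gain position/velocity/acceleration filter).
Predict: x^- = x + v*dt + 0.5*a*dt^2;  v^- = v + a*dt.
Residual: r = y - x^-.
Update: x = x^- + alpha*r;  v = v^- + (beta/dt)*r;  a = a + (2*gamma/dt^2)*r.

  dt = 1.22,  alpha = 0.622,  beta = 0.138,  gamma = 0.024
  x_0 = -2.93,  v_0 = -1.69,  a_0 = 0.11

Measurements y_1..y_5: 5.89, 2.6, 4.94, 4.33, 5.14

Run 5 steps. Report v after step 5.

step 1: x_pred=-4.9099  r=10.7999  x^+=1.8076  v^+=-0.3342  a^+=0.4583
step 2: x_pred=1.7410  r=0.8590  x^+=2.2753  v^+=0.3221  a^+=0.4860
step 3: x_pred=3.0300  r=1.9100  x^+=4.2180  v^+=1.1311  a^+=0.5476
step 4: x_pred=6.0054  r=-1.6754  x^+=4.9633  v^+=1.6096  a^+=0.4936
step 5: x_pred=7.2944  r=-2.1544  x^+=5.9544  v^+=1.9681  a^+=0.4241

v_post = 1.9681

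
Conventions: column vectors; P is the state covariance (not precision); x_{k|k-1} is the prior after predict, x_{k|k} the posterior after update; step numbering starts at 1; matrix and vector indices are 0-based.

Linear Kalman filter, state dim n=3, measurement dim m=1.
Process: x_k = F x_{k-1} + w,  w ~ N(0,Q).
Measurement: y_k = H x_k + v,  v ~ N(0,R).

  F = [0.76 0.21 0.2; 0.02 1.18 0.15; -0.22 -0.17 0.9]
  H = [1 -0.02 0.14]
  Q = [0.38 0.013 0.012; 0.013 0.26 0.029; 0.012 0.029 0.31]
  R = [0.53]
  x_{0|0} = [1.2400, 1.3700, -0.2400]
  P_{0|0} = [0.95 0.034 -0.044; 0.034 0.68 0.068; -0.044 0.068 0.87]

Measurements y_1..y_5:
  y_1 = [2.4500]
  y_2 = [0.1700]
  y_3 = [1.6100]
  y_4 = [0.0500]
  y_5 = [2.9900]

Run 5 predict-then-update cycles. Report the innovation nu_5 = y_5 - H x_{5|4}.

step 1: x^-=[1.1821, 1.6054, -0.7217]  P^-=[0.9967 0.2657 -0.0381; 0.2657 1.2522 0.0681; -0.0381 0.0681 1.0795]  S=[1.5267]  K=[0.6459; 0.1639; 0.0731]  nu=[1.4010]  x^+=[2.0870, 1.8350, -0.6192]  P^+=[0.3598 0.1041 -0.1102; 0.1041 1.2112 0.0498; -0.1102 0.0498 1.0713]
step 2: x^-=[1.8476, 2.1141, -1.3284]  P^-=[0.6880 0.4448 0.0203; 0.4448 1.9926 -0.0451; 0.0203 -0.0451 1.2664]  S=[1.2318]  K=[0.5536; 0.3237; 0.1612]  nu=[-1.4494]  x^+=[1.0452, 1.6450, -1.5620]  P^+=[0.3104 0.2241 -0.0896; 0.2241 1.8636 -0.1093; -0.0896 -0.1093 1.2344]
step 3: x^-=[0.8274, 1.7277, -1.9154]  P^-=[0.7260 0.6787 0.0022; 0.6787 2.8541 -0.3505; 0.0022 -0.3505 1.4644]  S=[1.2613]  K=[0.5651; 0.4539; 0.1698]  nu=[1.0853]  x^+=[1.4407, 2.2204, -1.7311]  P^+=[0.3232 0.3551 -0.1189; 0.3551 2.5942 -0.4477; -0.1189 -0.4477 1.4281]
step 4: x^-=[1.2150, 2.3892, -2.2524]  P^-=[0.7778 0.8898 -0.0854; 0.8898 3.7620 -0.8557; -0.0854 -0.8557 1.7680]  S=[1.2893]  K=[0.5802; 0.5389; 0.1390]  nu=[-0.8019]  x^+=[0.7497, 1.9571, -2.3639]  P^+=[0.3438 0.4867 -0.1894; 0.4867 3.3876 -0.9523; -0.1894 -0.9523 1.7431]
step 5: x^-=[0.5080, 1.9698, -2.6251]  P^-=[0.8155 1.0714 -0.2068; 1.0714 4.7010 -1.5289; -0.2068 -1.5289 2.2392]  S=[1.2990]  K=[0.5890; 0.5876; 0.1056]  nu=[2.8889]  x^+=[2.2095, 3.6673, -2.3199]  P^+=[0.3649 0.6218 -0.2877; 0.6218 4.2525 -1.6096; -0.2877 -1.6096 2.2247]

innov = [2.8889]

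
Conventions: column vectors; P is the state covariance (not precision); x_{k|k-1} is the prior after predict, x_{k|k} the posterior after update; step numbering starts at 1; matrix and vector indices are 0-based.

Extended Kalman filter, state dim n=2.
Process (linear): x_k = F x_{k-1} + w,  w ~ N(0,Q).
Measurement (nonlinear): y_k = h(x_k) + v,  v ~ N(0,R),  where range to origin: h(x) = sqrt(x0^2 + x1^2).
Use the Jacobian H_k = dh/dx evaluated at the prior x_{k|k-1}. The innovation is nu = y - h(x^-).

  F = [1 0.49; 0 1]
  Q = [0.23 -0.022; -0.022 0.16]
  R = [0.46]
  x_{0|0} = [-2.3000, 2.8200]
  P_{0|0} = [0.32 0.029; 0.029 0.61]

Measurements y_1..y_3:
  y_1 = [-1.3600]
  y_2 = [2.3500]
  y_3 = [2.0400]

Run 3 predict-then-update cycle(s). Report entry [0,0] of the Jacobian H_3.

H_jac[0,0] = -0.9993

step 1: x^-=[-0.9182, 2.8200]  P^-=[0.7249 0.3059; 0.3059 0.7700]  H_jac=[-0.3096 0.9509]  S=[1.0456]  K=[0.0635; 0.6097]  nu=[-4.3257]  x^+=[-1.1931, 0.1827]  P^+=[0.7207 0.2654; 0.2654 0.3814]
step 2: x^-=[-1.1036, 0.1827]  P^-=[1.3023 0.4303; 0.4303 0.5414]  H_jac=[-0.9866 0.1633]  S=[1.6033]  K=[-0.7575; -0.2096]  nu=[1.2314]  x^+=[-2.0364, -0.0754]  P^+=[0.3823 0.1757; 0.1757 0.4709]
step 3: x^-=[-2.0733, -0.0754]  P^-=[0.8975 0.3844; 0.3844 0.6309]  H_jac=[-0.9993 -0.0363]  S=[1.3851]  K=[-0.6576; -0.2939]  nu=[-0.0347]  x^+=[-2.0505, -0.0652]  P^+=[0.2985 0.1167; 0.1167 0.5113]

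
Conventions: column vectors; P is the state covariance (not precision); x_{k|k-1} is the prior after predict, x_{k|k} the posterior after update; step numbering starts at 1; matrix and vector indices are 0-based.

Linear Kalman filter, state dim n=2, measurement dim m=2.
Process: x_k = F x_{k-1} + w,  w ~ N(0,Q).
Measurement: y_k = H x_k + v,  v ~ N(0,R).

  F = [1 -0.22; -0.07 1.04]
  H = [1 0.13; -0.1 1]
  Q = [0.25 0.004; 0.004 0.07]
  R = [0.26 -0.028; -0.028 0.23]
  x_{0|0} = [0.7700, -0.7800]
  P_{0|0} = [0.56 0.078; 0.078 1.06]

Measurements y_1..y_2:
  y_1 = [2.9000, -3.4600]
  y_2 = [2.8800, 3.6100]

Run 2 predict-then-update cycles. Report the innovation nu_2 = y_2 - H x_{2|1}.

innov = [-0.0961, 7.0398]

step 1: x^-=[0.9416, -0.8651]  P^-=[0.8270 -0.1954; -0.1954 1.2079]  S=[1.0566 -0.1465; -0.1465 1.4852]  K=[0.7428 -0.1140; 0.0794 0.8342]  nu=[2.0709, -2.5007]  x^+=[2.7649, -2.7870]  P^+=[0.1998 -0.0270; -0.0270 0.1870]
step 2: x^-=[3.3780, -3.0920]  P^-=[0.4708 -0.0813; -0.0813 0.2771]  S=[0.7143 -0.1193; -0.1193 0.5281]  K=[0.6273 -0.1014; 0.0279 0.5465]  nu=[-0.0961, 7.0398]  x^+=[2.6041, 0.7523]  P^+=[0.1691 -0.0240; -0.0240 0.1225]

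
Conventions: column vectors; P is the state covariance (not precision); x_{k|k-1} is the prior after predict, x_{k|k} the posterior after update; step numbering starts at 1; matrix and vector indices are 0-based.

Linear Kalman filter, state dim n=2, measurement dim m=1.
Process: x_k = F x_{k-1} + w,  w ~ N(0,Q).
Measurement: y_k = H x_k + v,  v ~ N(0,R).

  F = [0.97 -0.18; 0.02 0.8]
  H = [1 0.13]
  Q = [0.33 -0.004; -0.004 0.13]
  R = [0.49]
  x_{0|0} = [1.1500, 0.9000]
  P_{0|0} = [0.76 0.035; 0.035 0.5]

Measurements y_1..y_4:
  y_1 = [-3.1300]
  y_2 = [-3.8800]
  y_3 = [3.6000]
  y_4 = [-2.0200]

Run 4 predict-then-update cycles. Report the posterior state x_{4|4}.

x_post = [-0.8676, 0.1902]

step 1: x^-=[0.9535, 0.7430]  P^-=[1.0491 -0.0342; -0.0342 0.4514]  S=[1.5378]  K=[0.6793; 0.0159]  nu=[-4.1801]  x^+=[-1.8860, 0.6765]  P^+=[0.3395 -0.0508; -0.0508 0.4510]
step 2: x^-=[-1.9512, 0.5035]  P^-=[0.6818 -0.1016; -0.1016 0.4172]  S=[1.1524]  K=[0.5801; -0.0411]  nu=[-1.9943]  x^+=[-3.1082, 0.5855]  P^+=[0.2939 -0.0741; -0.0741 0.4152]
step 3: x^-=[-3.1203, 0.4062]  P^-=[0.6459 -0.1154; -0.1154 0.3935]  S=[1.1125]  K=[0.5671; -0.0577]  nu=[6.6675]  x^+=[0.6606, 0.0215]  P^+=[0.2881 -0.0789; -0.0789 0.3898]
step 4: x^-=[0.6369, 0.0304]  P^-=[0.6413 -0.1155; -0.1155 0.3770]  S=[1.1076]  K=[0.5654; -0.0600]  nu=[-2.6609]  x^+=[-0.8676, 0.1902]  P^+=[0.2872 -0.0779; -0.0779 0.3731]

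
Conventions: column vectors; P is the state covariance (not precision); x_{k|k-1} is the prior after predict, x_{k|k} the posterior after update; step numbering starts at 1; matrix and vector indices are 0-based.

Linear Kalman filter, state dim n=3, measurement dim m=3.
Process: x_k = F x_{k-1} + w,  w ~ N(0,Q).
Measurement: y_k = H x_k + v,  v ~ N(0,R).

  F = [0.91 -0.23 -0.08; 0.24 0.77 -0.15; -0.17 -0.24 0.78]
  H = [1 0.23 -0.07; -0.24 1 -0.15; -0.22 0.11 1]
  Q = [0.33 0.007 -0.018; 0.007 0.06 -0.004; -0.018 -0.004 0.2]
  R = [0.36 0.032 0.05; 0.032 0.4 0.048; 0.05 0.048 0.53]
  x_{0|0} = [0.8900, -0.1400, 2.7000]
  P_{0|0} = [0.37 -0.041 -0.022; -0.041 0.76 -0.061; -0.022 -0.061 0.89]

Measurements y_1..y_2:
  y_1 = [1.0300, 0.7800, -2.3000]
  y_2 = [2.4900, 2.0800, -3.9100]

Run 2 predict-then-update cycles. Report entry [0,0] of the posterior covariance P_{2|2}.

P_post[0,0] = 0.1952

step 1: x^-=[0.6261, -0.2992, 1.9883]  P^-=[0.7004 -0.0575 -0.0876; -0.0575 0.5525 -0.2995; -0.0876 -0.2995 0.8213]  S=[1.0891 -0.0118 -0.3066; -0.0118 1.1224 -0.2397; -0.3066 -0.2397 1.3673]  K=[0.6121 -0.1998 -0.0792; 0.0733 0.5335 -0.0554; -0.0479 -0.2436 0.5372]  nu=[0.6119, 1.5277, -4.1176]  x^+=[1.0215, 0.7887, -0.6253]  P^+=[0.2139 -0.0087 0.0271; -0.0087 0.2073 -0.0248; 0.0271 -0.0248 0.2793]
step 2: x^-=[0.7982, 0.9462, -0.8506]  P^-=[0.5187 0.0112 -0.0320; 0.0112 0.2020 -0.0921; -0.0320 -0.0921 0.3895]  S=[0.9039 -0.0175 -0.1385; -0.0175 0.6606 -0.0475; -0.1385 -0.0475 0.9403]  K=[0.5641 -0.1550 -0.0788; 0.0694 0.3209 -0.0505; -0.0318 -0.1885 0.3967]  nu=[1.4147, 1.1977, -2.9879]  x^+=[1.6459, 1.5796, -2.3067]  P^+=[0.1952 0.0024 0.0217; 0.0024 0.1255 -0.0212; 0.0217 -0.0212 0.2067]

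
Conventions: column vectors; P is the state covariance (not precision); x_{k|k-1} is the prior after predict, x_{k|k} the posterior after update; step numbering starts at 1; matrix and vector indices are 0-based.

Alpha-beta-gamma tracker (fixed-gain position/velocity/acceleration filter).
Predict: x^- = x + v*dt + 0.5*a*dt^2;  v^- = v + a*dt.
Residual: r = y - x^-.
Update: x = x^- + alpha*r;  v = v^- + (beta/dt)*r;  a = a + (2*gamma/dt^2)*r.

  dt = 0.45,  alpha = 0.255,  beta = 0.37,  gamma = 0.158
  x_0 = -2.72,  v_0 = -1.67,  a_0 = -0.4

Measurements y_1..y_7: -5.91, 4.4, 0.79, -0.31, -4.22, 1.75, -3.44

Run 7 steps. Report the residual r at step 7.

step 1: x_pred=-3.5120  r=-2.3980  x^+=-4.1235  v^+=-3.8217  a^+=-4.1421
step 2: x_pred=-6.2626  r=10.6626  x^+=-3.5437  v^+=3.0814  a^+=12.4969
step 3: x_pred=-0.8917  r=1.6817  x^+=-0.4629  v^+=10.0878  a^+=15.1212
step 4: x_pred=5.6077  r=-5.9177  x^+=4.0987  v^+=12.0267  a^+=5.8867
step 5: x_pred=10.1067  r=-14.3267  x^+=6.4534  v^+=2.8960  a^+=-16.4700
step 6: x_pred=6.0890  r=-4.3390  x^+=4.9826  v^+=-8.0831  a^+=-23.2410
step 7: x_pred=-1.0080  r=-2.4320  x^+=-1.6282  v^+=-20.5412  a^+=-27.0361

resid = -2.4320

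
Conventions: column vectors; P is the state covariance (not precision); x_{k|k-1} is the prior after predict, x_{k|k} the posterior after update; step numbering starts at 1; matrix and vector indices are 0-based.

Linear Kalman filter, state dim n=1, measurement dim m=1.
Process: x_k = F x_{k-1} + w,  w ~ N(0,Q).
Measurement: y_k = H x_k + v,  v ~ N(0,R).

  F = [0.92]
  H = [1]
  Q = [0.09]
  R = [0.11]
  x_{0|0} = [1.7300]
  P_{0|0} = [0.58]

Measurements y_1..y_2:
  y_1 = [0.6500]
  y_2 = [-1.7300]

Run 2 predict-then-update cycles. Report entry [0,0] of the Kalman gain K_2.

step 1: x^-=[1.5916]  P^-=[0.5809]  S=[0.6909]  K=[0.8408]  nu=[-0.9416]  x^+=[0.7999]  P^+=[0.0925]
step 2: x^-=[0.7359]  P^-=[0.1683]  S=[0.2783]  K=[0.6047]  nu=[-2.4659]  x^+=[-0.7553]  P^+=[0.0665]

K[0,0] = 0.6047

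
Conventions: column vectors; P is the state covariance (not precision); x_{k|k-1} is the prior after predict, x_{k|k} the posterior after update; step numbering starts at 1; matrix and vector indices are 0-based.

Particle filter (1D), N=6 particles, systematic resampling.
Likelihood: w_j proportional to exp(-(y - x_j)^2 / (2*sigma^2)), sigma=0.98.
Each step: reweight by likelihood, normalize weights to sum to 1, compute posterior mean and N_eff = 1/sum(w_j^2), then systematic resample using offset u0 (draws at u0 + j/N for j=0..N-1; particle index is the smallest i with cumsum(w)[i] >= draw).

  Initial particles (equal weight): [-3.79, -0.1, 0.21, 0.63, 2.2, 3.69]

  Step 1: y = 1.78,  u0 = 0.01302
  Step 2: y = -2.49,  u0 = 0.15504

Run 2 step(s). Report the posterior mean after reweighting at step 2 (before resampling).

step 1: w=[0.0000, 0.0794, 0.1386, 0.2511, 0.4561, 0.0748]  mean=1.4589  Neff=3.3093  idx=[1, 2, 3, 4, 4, 4]
step 2: w=[0.6396, 0.2813, 0.0788, 0.0001, 0.0001, 0.0001]  mean=0.0456  Neff=2.0229  idx=[0, 0, 0, 1, 1, 2]

post_mean = 0.0456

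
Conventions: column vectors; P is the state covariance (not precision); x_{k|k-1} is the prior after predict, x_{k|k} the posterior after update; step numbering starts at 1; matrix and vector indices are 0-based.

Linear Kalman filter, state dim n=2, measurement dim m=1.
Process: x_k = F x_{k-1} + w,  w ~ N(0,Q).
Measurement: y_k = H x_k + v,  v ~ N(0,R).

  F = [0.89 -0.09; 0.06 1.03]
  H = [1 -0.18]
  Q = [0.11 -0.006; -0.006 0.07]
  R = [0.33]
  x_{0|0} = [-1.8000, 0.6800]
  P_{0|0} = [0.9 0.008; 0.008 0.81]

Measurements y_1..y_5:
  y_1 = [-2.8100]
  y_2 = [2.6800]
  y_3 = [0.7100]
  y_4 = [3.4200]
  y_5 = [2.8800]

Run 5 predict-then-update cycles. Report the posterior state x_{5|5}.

step 1: x^-=[-1.6632, 0.5924]  P^-=[0.8282 -0.0257; -0.0257 0.9336]  S=[1.1977]  K=[0.6953; -0.1618]  nu=[-1.0402]  x^+=[-2.3865, 0.7607]  P^+=[0.2491 0.1090; 0.1090 0.9022]
step 2: x^-=[-2.1924, 0.6403]  P^-=[0.2971 0.0230; 0.0230 1.0415]  S=[0.6526]  K=[0.4490; -0.2520]  nu=[4.9877]  x^+=[0.0469, -0.6167]  P^+=[0.1656 0.0968; 0.0968 1.0001]
step 3: x^-=[0.0973, -0.6324]  P^-=[0.2338 -0.0016; -0.0016 1.1435]  S=[0.6014]  K=[0.3892; -0.3449]  nu=[0.4989]  x^+=[0.2914, -0.8045]  P^+=[0.1427 0.0791; 0.0791 1.0720]
step 4: x^-=[0.3318, -0.8111]  P^-=[0.2190 -0.0256; -0.0256 1.2176]  S=[0.5977]  K=[0.3742; -0.4096]  nu=[2.9422]  x^+=[1.4326, -2.0162]  P^+=[0.1353 0.0659; 0.0659 1.1173]
step 5: x^-=[1.4565, -1.9907]  P^-=[0.2157 -0.0422; -0.0422 1.2640]  S=[0.6019]  K=[0.3710; -0.4482]  nu=[1.0652]  x^+=[1.8517, -2.4682]  P^+=[0.1328 0.0578; 0.0578 1.1431]

x_post = [1.8517, -2.4682]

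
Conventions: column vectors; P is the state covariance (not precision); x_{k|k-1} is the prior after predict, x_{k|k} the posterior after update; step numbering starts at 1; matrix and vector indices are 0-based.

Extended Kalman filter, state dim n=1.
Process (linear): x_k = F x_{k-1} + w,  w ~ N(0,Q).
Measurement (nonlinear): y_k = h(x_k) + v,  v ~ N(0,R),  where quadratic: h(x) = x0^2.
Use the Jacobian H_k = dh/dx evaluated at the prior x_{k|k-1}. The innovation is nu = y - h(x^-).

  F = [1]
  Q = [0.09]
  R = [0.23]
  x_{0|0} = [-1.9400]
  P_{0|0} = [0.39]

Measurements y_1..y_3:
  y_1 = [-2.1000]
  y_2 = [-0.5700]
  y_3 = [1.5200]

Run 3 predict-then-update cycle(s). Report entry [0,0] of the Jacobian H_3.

step 1: x^-=[-1.9400]  P^-=[0.4800]  H_jac=[-3.8800]  S=[7.4561]  K=[-0.2498]  nu=[-5.8636]  x^+=[-0.4754]  P^+=[0.0148]
step 2: x^-=[-0.4754]  P^-=[0.1048]  H_jac=[-0.9508]  S=[0.3247]  K=[-0.3068]  nu=[-0.7960]  x^+=[-0.2311]  P^+=[0.0742]
step 3: x^-=[-0.2311]  P^-=[0.1642]  H_jac=[-0.4623]  S=[0.2651]  K=[-0.2864]  nu=[1.4666]  x^+=[-0.6511]  P^+=[0.1425]

H_jac[0,0] = -0.4623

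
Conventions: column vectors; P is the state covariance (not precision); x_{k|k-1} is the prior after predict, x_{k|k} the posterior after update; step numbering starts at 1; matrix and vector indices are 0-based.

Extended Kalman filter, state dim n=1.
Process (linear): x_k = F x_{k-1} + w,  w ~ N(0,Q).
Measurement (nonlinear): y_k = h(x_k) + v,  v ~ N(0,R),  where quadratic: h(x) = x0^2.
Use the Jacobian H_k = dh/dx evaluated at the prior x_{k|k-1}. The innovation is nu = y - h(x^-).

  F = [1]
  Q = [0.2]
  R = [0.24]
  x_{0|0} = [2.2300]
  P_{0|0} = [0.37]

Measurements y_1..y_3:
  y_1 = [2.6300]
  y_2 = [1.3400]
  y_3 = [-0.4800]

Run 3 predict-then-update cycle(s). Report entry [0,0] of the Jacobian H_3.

step 1: x^-=[2.2300]  P^-=[0.5700]  H_jac=[4.4600]  S=[11.5782]  K=[0.2196]  nu=[-2.3429]  x^+=[1.7156]  P^+=[0.0118]
step 2: x^-=[1.7156]  P^-=[0.2118]  H_jac=[3.4312]  S=[2.7337]  K=[0.2659]  nu=[-1.6032]  x^+=[1.2893]  P^+=[0.0186]
step 3: x^-=[1.2893]  P^-=[0.2186]  H_jac=[2.5787]  S=[1.6936]  K=[0.3328]  nu=[-2.1424]  x^+=[0.5763]  P^+=[0.0310]

H_jac[0,0] = 2.5787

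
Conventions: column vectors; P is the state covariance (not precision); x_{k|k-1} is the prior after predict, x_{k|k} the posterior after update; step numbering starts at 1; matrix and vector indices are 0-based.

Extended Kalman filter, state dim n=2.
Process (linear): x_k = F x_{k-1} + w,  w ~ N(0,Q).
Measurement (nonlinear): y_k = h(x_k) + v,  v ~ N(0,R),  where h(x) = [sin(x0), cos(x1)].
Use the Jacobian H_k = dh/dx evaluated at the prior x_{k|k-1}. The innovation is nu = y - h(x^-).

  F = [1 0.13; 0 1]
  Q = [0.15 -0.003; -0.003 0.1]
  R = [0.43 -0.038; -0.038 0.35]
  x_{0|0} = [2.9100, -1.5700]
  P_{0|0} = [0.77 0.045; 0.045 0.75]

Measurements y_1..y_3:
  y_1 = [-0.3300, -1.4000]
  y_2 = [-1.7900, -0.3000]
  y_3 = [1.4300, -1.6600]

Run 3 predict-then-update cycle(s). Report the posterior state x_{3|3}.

step 1: x^-=[2.7059, -1.5700]  P^-=[0.9444 0.1395; 0.1395 0.8500]  H_jac=[-0.9066 0.0000; 0.0000 1.0000]  S=[1.2062 -0.1645; -0.1645 1.2000]  K=[-0.7072 0.0193; -0.0084 0.7072]  nu=[-0.7520, -1.4008]  x^+=[3.2106, -2.5543]  P^+=[0.3362 0.0336; 0.0336 0.2478]
step 2: x^-=[2.8786, -2.5543]  P^-=[0.4992 0.0629; 0.0629 0.3478]  H_jac=[-0.9656 0.0000; 0.0000 0.5541]  S=[0.8954 -0.0716; -0.0716 0.4568]  K=[-0.5390 -0.0083; -0.0345 0.4165]  nu=[-2.0500, 0.5324]  x^+=[3.9790, -2.2619]  P^+=[0.2397 0.0317; 0.0317 0.2655]
step 3: x^-=[3.6850, -2.2619]  P^-=[0.4024 0.0632; 0.0632 0.3655]  H_jac=[-0.8560 0.0000; 0.0000 0.7706]  S=[0.7248 -0.0797; -0.0797 0.5670]  K=[-0.4731 0.0194; -0.0204 0.4938]  nu=[1.9470, -1.0226]  x^+=[2.7440, -2.8065]  P^+=[0.2385 0.0322; 0.0322 0.2253]

x_post = [2.7440, -2.8065]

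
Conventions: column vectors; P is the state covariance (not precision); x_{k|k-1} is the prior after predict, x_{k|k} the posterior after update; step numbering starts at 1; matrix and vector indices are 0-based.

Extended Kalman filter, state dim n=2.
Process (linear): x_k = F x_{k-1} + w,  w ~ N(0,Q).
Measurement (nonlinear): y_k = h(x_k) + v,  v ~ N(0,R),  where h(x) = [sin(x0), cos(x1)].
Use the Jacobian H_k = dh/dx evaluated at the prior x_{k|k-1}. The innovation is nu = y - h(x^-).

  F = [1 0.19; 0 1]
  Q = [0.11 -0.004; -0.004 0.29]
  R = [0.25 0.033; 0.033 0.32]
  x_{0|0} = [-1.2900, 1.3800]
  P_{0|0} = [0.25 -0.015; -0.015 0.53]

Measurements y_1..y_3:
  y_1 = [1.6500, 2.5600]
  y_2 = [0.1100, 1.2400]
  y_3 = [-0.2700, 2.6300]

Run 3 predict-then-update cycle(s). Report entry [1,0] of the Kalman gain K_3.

step 1: x^-=[-1.0278, 1.3800]  P^-=[0.3734 0.0817; 0.0817 0.8200]  H_jac=[0.5167 0.0000; 0.0000 -0.9819]  S=[0.3497 -0.0084; -0.0084 1.1105]  K=[0.5501 -0.0680; 0.1032 -0.7242]  nu=[2.5062, 2.3704]  x^+=[0.1896, -0.0780]  P^+=[0.2618 0.0037; 0.0037 0.2326]
step 2: x^-=[0.1748, -0.0780]  P^-=[0.3816 0.0439; 0.0439 0.5226]  H_jac=[0.9848 0.0000; 0.0000 0.0779]  S=[0.6201 0.0364; 0.0364 0.3232]  K=[0.6095 -0.0580; 0.0627 0.1189]  nu=[-0.0639, 0.2430]  x^+=[0.1217, -0.0531]  P^+=[0.1528 0.0199; 0.0199 0.5150]
step 3: x^-=[0.1117, -0.0531]  P^-=[0.2889 0.1138; 0.1138 0.8050]  H_jac=[0.9938 0.0000; 0.0000 0.0531]  S=[0.5353 0.0390; 0.0390 0.3223]  K=[0.5397 -0.0466; 0.2033 0.1079]  nu=[-0.3814, 1.6314]  x^+=[-0.1702, 0.0454]  P^+=[0.1342 0.0547; 0.0547 0.7774]

K[1,0] = 0.2033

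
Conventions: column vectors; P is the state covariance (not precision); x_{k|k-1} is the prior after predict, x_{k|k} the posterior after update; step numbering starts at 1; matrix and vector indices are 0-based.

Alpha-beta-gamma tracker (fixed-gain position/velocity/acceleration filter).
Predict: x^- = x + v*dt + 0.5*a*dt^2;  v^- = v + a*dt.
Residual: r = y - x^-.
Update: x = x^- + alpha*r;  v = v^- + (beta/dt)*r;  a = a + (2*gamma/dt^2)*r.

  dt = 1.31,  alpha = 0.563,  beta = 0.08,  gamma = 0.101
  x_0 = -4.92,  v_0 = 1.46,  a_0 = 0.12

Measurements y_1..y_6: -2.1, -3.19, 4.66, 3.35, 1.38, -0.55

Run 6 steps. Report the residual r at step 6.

step 1: x_pred=-2.9044  r=0.8044  x^+=-2.4515  v^+=1.6663  a^+=0.2147
step 2: x_pred=-0.0844  r=-3.1056  x^+=-1.8329  v^+=1.7579  a^+=-0.1509
step 3: x_pred=0.3406  r=4.3194  x^+=2.7724  v^+=1.8241  a^+=0.3576
step 4: x_pred=5.4687  r=-2.1187  x^+=4.2759  v^+=2.1631  a^+=0.1082
step 5: x_pred=7.2024  r=-5.8224  x^+=3.9244  v^+=1.9492  a^+=-0.5772
step 6: x_pred=5.9827  r=-6.5327  x^+=2.3048  v^+=0.7942  a^+=-1.3461

resid = -6.5327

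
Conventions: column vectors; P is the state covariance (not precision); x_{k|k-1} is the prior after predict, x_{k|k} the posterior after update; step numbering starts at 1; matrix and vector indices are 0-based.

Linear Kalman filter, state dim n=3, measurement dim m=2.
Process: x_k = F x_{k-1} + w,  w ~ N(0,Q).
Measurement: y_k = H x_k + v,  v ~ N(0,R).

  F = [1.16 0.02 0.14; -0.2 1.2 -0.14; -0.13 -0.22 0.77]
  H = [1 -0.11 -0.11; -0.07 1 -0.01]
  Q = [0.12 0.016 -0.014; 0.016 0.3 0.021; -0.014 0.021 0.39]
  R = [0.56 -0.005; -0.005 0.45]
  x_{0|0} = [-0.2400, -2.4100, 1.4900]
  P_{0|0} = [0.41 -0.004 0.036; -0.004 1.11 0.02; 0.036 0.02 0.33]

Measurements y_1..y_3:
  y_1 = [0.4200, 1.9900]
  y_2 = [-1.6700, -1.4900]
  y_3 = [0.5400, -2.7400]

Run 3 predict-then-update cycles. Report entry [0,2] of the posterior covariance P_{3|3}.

step 1: x^-=[-0.1180, -3.0526, 1.7087]  P^-=[0.6902 -0.0681 -0.0129; -0.0681 1.9185 -0.2823; -0.0129 -0.2823 0.6321]  S=[1.2921 -0.3015; -0.3015 2.3871]  K=[0.5458 0.0202; -0.0038 0.8064; -0.0700 -0.1294]  nu=[0.3902, 5.0514]  x^+=[0.1972, 1.0193, 1.0279]  P^+=[0.3110 0.0284 0.0210; 0.0284 0.3644 -0.0505; 0.0210 -0.0505 0.5913]
step 2: x^-=[0.3930, 1.0398, 0.5416]  P^-=[0.5580 -0.0320 0.0130; -0.0320 0.8533 -0.1851; 0.0130 -0.1851 0.7780]  S=[1.1375 -0.1492; -0.1492 1.3143]  K=[0.4927 0.0018; -0.0073 0.6515; -0.0662 -0.1549]  nu=[-1.8891, -2.4969]  x^+=[-0.5421, -0.5732, 1.0535]  P^+=[0.2822 0.0185 0.0391; 0.0185 0.2939 -0.0592; 0.0391 -0.0592 0.7445]
step 3: x^-=[-0.4927, -0.7269, 1.0078]  P^-=[0.5277 -0.0486 0.0528; -0.0486 0.7623 -0.1934; 0.0528 -0.1934 0.8637]  S=[1.1018 -0.1529; -0.1529 1.2258]  K=[0.4770 -0.0107; -0.0143 0.6245; -0.0431 -0.1732]  nu=[1.0636, -2.0375]  x^+=[0.0365, -2.0145, 1.3150]  P^+=[0.2753 0.0127 0.0606; 0.0127 0.2813 -0.0652; 0.0606 -0.0652 0.8272]

P_post[0,2] = 0.0606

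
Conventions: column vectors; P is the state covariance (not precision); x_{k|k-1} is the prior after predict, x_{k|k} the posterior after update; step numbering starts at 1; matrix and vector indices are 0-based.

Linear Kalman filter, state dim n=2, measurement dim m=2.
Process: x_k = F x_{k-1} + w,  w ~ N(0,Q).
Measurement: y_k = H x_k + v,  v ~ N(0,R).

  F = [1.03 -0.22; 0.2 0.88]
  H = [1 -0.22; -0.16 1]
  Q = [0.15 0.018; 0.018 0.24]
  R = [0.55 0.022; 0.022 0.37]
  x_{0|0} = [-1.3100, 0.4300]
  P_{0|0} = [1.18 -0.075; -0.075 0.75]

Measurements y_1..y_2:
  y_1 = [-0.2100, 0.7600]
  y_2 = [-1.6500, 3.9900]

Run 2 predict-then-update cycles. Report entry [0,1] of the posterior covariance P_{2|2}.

step 1: x^-=[-1.4439, 0.1164]  P^-=[1.4722 0.0512; 0.0512 0.8416]  S=[2.0404 -0.3457; -0.3457 1.2329]  K=[0.7251 0.0538; 0.0513 0.6904]  nu=[1.2595, 0.4126]  x^+=[-0.5084, 0.4659]  P^+=[0.4228 0.1035; 0.1035 0.2731]
step 2: x^-=[-0.6262, 0.3083]  P^-=[0.5648 0.1415; 0.1415 0.5048]  S=[1.0770 -0.0330; -0.0330 0.8440]  K=[0.4980 0.0800; 0.0458 0.5731]  nu=[-0.9560, 3.5815]  x^+=[-0.8157, 2.3171]  P^+=[0.2950 0.0878; 0.0878 0.2271]

P_post[0,1] = 0.0878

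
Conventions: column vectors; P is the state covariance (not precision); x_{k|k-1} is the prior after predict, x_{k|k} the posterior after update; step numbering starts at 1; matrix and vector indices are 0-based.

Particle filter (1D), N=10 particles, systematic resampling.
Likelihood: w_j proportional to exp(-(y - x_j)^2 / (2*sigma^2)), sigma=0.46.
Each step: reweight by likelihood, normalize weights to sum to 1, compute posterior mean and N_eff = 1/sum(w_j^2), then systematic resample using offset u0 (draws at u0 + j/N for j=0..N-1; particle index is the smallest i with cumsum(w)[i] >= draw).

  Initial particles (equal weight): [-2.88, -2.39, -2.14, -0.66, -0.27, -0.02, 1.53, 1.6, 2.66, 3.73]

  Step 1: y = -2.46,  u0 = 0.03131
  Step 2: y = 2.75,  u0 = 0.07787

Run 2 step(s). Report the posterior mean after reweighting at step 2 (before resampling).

step 1: w=[0.2709, 0.4063, 0.3227, 0.0002, 0.0000, 0.0000, 0.0000, 0.0000, 0.0000, 0.0000]  mean=-2.4417  Neff=2.9195  idx=[0, 0, 0, 1, 1, 1, 1, 2, 2, 2]
step 2: w=[0.0000, 0.0000, 0.0000, 0.0009, 0.0009, 0.0009, 0.0009, 0.3322, 0.3322, 0.3322]  mean=-2.1409  Neff=3.0214  idx=[7, 7, 7, 8, 8, 8, 9, 9, 9, 9]

post_mean = -2.1409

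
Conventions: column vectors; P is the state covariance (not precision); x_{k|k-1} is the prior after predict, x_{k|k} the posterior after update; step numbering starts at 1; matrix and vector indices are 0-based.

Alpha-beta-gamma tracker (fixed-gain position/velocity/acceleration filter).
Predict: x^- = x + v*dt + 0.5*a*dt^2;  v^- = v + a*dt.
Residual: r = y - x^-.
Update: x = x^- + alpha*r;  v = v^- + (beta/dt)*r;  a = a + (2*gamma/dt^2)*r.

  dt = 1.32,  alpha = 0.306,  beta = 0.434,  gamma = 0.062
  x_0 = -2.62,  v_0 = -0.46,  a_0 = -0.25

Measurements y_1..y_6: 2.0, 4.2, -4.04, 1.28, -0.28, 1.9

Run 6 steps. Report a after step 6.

step 1: x_pred=-3.4450  r=5.4450  x^+=-1.7788  v^+=1.0003  a^+=0.1375
step 2: x_pred=-0.3387  r=4.5387  x^+=1.0501  v^+=2.6740  a^+=0.4605
step 3: x_pred=4.9810  r=-9.0210  x^+=2.2206  v^+=0.3159  a^+=-0.1815
step 4: x_pred=2.4794  r=-1.1994  x^+=2.1124  v^+=-0.3181  a^+=-0.2669
step 5: x_pred=1.4601  r=-1.7401  x^+=0.9276  v^+=-1.2424  a^+=-0.3907
step 6: x_pred=-1.0527  r=2.9527  x^+=-0.1492  v^+=-0.7873  a^+=-0.1806

a_post = -0.1806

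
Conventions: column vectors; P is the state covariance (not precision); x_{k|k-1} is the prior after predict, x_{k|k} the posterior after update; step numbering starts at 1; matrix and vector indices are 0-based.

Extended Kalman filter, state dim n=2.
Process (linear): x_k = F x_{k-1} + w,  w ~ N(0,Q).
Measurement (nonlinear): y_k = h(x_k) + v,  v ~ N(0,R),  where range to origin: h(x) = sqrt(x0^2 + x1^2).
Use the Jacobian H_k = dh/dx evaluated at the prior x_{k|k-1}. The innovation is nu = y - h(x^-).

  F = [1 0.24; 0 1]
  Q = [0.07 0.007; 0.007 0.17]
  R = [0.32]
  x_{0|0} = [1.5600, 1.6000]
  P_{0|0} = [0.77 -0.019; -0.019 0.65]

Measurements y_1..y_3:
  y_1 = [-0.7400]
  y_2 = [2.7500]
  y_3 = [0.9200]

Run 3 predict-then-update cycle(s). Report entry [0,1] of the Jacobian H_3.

step 1: x^-=[1.9440, 1.6000]  P^-=[0.8683 0.1440; 0.1440 0.8200]  H_jac=[0.7721 0.6355]  S=[1.3101]  K=[0.5816; 0.4826]  nu=[-3.2578]  x^+=[0.0493, 0.0278]  P^+=[0.4252 -0.2237; -0.2237 0.5149]
step 2: x^-=[0.0560, 0.0278]  P^-=[0.4174 -0.0932; -0.0932 0.6849]  H_jac=[0.8959 0.4442]  S=[0.7161]  K=[0.4645; 0.3083]  nu=[2.6875]  x^+=[1.3043, 0.8563]  P^+=[0.2629 -0.1957; -0.1957 0.6168]
step 3: x^-=[1.5098, 0.8563]  P^-=[0.2745 -0.0407; -0.0407 0.7868]  H_jac=[0.8698 0.4933]  S=[0.6843]  K=[0.3196; 0.5155]  nu=[-0.8158]  x^+=[1.2491, 0.4358]  P^+=[0.2046 -0.1534; -0.1534 0.6049]

H_jac[0,1] = 0.4933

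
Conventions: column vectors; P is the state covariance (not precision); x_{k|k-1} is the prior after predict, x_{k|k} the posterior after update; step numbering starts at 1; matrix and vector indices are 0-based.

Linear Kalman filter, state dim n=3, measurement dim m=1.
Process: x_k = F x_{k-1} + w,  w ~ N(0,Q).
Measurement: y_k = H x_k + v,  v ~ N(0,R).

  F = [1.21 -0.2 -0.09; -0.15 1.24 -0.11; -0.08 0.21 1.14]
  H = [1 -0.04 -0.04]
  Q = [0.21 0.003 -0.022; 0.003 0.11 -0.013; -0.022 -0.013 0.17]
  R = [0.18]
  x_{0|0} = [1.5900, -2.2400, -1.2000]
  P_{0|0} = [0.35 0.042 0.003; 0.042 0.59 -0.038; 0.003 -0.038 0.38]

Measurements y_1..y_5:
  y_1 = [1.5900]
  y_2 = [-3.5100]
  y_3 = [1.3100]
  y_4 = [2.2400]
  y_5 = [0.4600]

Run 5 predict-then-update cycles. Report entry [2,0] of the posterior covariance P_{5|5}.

step 1: x^-=[2.4799, -2.8841, -1.9656]  P^-=[0.7268 -0.1358 -0.0948; -0.1358 1.0245 0.0384; -0.0948 0.0384 0.6720]  S=[0.9280]  K=[0.7931; -0.1921; -0.1327]  nu=[-1.0839]  x^+=[1.6203, -2.6759, -1.8217]  P^+=[0.1431 0.0056 0.0029; 0.0056 0.9903 0.0147; 0.0029 0.0147 0.6556]
step 2: x^-=[2.6597, -3.3608, -2.7683]  P^-=[0.4616 -0.2551 -0.1428; -0.2551 1.6378 0.1836; -0.1428 0.1836 1.0729]  S=[0.6783]  K=[0.7039; -0.4835; -0.2846]  nu=[-6.4149]  x^+=[-1.8559, -0.2591, -0.9429]  P^+=[0.1255 -0.0243 -0.0069; -0.0243 1.4792 0.0903; -0.0069 0.0903 1.0180]
step 3: x^-=[-2.1089, 0.0608, -0.9809]  P^-=[0.4776 -0.4209 -0.2391; -0.4209 2.3837 0.3758; -0.2391 0.3758 1.6043]  S=[0.7180]  K=[0.7020; -0.7400; -0.4434]  nu=[3.3821]  x^+=[0.2652, -2.4420, -2.4804]  P^+=[0.1238 -0.0480 -0.0157; -0.0480 1.9905 0.1403; -0.0157 0.1403 1.4632]
step 4: x^-=[1.0325, -2.7950, -3.3617]  P^-=[0.5144 -0.5827 -0.3370; -0.5827 3.1702 0.5272; -0.3370 0.5272 2.2318]  S=[0.7783]  K=[0.7082; -0.9387; -0.5748]  nu=[0.9612]  x^+=[1.7132, -3.6973, -3.9142]  P^+=[0.1241 -0.0653 -0.0202; -0.0653 2.4843 0.1073; -0.0202 0.1073 1.9746]
step 5: x^-=[3.1648, -4.4111, -5.3757]  P^-=[0.5469 -0.7232 -0.4131; -0.7232 3.9510 0.5487; -0.4131 0.5487 2.9038]  S=[0.8305]  K=[0.7132; -1.0876; -0.6637]  nu=[-3.0962]  x^+=[0.9565, -1.0437, -3.3208]  P^+=[0.1244 -0.0790 -0.0200; -0.0790 2.9687 -0.0507; -0.0200 -0.0507 2.5380]

P_post[2,0] = -0.0200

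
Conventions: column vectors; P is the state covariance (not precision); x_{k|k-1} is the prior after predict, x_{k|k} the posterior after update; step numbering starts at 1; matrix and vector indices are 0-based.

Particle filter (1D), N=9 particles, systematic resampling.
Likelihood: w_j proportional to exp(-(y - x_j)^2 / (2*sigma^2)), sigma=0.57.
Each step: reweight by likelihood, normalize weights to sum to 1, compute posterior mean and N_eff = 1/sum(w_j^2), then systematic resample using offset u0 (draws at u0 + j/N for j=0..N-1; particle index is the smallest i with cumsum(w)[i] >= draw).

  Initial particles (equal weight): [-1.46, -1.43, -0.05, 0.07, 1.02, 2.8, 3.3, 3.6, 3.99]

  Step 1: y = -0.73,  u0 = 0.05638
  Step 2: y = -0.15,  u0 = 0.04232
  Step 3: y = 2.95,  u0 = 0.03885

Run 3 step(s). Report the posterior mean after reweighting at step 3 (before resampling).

step 1: w=[0.2468, 0.2637, 0.2751, 0.2093, 0.0050, 0.0000, 0.0000, 0.0000, 0.0000]  mean=-0.7314  Neff=4.0001  idx=[0, 0, 1, 1, 1, 2, 2, 3, 3]
step 2: w=[0.0169, 0.0169, 0.0191, 0.0191, 0.0191, 0.2339, 0.2339, 0.2205, 0.2205]  mean=-0.1239  Neff=4.7995  idx=[2, 5, 5, 6, 6, 7, 7, 8, 8]
step 3: w=[0.0000, 0.0631, 0.0631, 0.0631, 0.0631, 0.1869, 0.1869, 0.1869, 0.1869]  mean=0.0397  Neff=6.4245  idx=[1, 3, 5, 5, 6, 6, 7, 8, 8]

post_mean = 0.0397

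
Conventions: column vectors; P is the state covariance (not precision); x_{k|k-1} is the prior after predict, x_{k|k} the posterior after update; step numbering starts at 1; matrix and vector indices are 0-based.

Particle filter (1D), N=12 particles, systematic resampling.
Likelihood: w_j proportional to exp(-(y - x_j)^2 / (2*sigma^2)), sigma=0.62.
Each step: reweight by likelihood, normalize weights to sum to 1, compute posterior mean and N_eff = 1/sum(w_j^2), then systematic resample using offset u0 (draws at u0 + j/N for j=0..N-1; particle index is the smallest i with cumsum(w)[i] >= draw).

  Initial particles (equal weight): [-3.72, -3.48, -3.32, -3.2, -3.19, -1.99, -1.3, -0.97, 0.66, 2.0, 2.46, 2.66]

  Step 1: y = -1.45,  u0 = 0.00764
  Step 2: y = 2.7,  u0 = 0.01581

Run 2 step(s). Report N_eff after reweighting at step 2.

N_eff = 3.3755

step 1: w=[0.0005, 0.0019, 0.0043, 0.0076, 0.0079, 0.2788, 0.3957, 0.3019, 0.0012, 0.0000, 0.0000, 0.0000]  mean=-1.4338  Neff=3.0707  idx=[3, 5, 5, 5, 6, 6, 6, 6, 6, 7, 7, 7]
step 2: w=[0.0000, 0.0000, 0.0000, 0.0000, 0.0117, 0.0117, 0.0117, 0.0117, 0.0117, 0.3139, 0.3139, 0.3139]  mean=-0.9893  Neff=3.3755  idx=[5, 9, 9, 9, 9, 10, 10, 10, 10, 11, 11, 11]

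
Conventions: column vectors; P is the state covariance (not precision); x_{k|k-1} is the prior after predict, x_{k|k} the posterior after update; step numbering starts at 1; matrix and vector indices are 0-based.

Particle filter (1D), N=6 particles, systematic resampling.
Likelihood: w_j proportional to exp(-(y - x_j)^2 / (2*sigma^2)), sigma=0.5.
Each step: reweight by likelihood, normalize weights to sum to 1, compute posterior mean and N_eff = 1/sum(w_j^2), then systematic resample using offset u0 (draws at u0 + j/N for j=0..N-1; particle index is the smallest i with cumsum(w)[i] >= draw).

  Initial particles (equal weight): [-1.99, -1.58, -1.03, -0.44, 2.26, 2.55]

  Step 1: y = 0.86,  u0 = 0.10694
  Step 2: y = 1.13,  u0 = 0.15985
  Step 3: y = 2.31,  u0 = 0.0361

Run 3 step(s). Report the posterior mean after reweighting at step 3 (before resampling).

post_mean = 2.2600

step 1: w=[0.0000, 0.0001, 0.0136, 0.5871, 0.3421, 0.0570]  mean=0.6461  Neff=2.1496  idx=[3, 3, 3, 4, 4, 4]
step 2: w=[0.0283, 0.0283, 0.0283, 0.3050, 0.3050, 0.3050]  mean=2.0304  Neff=3.5528  idx=[3, 3, 4, 4, 5, 5]
step 3: w=[0.1667, 0.1667, 0.1667, 0.1667, 0.1667, 0.1667]  mean=2.2600  Neff=6.0000  idx=[0, 1, 2, 3, 4, 5]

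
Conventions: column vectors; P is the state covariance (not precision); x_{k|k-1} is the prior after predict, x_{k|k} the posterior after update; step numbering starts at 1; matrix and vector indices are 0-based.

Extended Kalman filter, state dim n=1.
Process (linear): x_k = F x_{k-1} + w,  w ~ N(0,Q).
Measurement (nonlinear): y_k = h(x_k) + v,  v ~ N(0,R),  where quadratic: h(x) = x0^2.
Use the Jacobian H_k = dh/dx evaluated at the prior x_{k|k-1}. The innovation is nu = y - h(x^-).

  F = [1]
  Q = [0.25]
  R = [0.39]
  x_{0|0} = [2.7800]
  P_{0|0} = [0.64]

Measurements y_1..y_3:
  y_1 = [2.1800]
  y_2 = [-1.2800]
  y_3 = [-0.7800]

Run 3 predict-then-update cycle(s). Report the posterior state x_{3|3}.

step 1: x^-=[2.7800]  P^-=[0.8900]  H_jac=[5.5600]  S=[27.9031]  K=[0.1773]  nu=[-5.5484]  x^+=[1.7960]  P^+=[0.0124]
step 2: x^-=[1.7960]  P^-=[0.2624]  H_jac=[3.5921]  S=[3.7762]  K=[0.2496]  nu=[-4.5057]  x^+=[0.6712]  P^+=[0.0271]
step 3: x^-=[0.6712]  P^-=[0.2771]  H_jac=[1.3424]  S=[0.8894]  K=[0.4183]  nu=[-1.2305]  x^+=[0.1565]  P^+=[0.1215]

x_post = [0.1565]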